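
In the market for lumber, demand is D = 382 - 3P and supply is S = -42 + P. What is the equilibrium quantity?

Set D = S: 382 - 3P = -42 + P.
424 = 4P, so P* = 106.
Q* = 382 − 3(106) = 64.

Q* = 64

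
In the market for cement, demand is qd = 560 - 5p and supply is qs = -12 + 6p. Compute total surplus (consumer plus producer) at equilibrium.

Total surplus = 16500

Equilibrium: 560 - 5p = -12 + 6p gives p* = 52, q* = 300.
Demand choke price: p = 112; supply starts at p = 2.
CS = ½(112 − 52)(300) = 9000; PS = ½(52 − 2)(300) = 7500.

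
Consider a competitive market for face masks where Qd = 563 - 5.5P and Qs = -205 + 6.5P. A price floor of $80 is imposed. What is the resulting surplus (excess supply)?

Equilibrium price would be P* = 64, so the floor at 80 binds.
At P = 80: Qd = 123, Qs = 315.
Surplus = 315 − 123 = 192.

Surplus = 192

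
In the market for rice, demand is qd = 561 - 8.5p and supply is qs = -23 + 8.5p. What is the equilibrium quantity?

q* = 269

Set qd = qs: 561 - 8.5p = -23 + 8.5p.
584 = 17p, so p* = 584/17.
q* = 561 − 8.5(584/17) = 269.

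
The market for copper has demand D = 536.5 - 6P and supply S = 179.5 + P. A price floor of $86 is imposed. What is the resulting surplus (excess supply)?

Equilibrium price would be P* = 51, so the floor at 86 binds.
At P = 86: D = 20.5, S = 265.5.
Surplus = 265.5 − 20.5 = 245.

Surplus = 245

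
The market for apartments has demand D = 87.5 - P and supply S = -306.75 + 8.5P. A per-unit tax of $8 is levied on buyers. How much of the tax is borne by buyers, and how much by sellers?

Buyers bear 136/19, sellers bear 16/19

Pre-tax equilibrium: P* = 41.5, Q* = 46.
Tax on buyers shifts demand to D = 87.5 − 1(P + 8) = 79.5 - P.
79.5 - P = -306.75 + 8.5P gives seller price Ps = 1545/38; buyers pay Pb = 1545/38 + 8 = 1849/38.
New quantity: Q = 87.5 − 1(1849/38) = 738/19.
Buyer burden = 1849/38 − 41.5 = 136/19; seller burden = 41.5 − 1545/38 = 16/19.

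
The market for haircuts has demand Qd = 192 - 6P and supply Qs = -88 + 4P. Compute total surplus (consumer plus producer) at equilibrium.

Total surplus = 120

Equilibrium: 192 - 6P = -88 + 4P gives P* = 28, Q* = 24.
Demand choke price: P = 32; supply starts at P = 22.
CS = ½(32 − 28)(24) = 48; PS = ½(28 − 22)(24) = 72.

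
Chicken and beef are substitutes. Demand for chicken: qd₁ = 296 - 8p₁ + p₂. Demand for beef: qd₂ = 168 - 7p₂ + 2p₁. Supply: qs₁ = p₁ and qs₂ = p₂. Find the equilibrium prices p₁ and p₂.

p₁ = 1268/35, p₂ = 1052/35

Market 1: 296 - 8p₁ + p₂ = p₁ → 9p₁ - p₂ = 296.
Market 2: 8p₂ - 2p₁ = 168.
Eliminating p₂: 8×(1) + 1×(2) gives 70p₁ = 2536, so p₁ = 1268/35.
Back-substitute into (2): p₂ = (168 + 2×1268/35) / 8 = 1052/35.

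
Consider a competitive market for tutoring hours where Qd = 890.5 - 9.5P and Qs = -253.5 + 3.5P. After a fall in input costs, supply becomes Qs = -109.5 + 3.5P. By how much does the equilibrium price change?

Original equilibrium: P* = 88, Q* = 54.5.
New equilibrium: 890.5 - 9.5P = -109.5 + 3.5P, so 1000 = 13P and P' = 1000/13; Q' = 890.5 − 9.5(1000/13) = 4153/26.
Change in price: 1000/13 − 88 = -144/13.

ΔP = -144/13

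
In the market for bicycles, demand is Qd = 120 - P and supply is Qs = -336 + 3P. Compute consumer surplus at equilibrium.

Consumer surplus = 18

Equilibrium: 120 - P = -336 + 3P gives P* = 114, Q* = 6.
Demand choke price (Qd = 0): P = 120.
CS = ½(120 − 114)(6) = 18.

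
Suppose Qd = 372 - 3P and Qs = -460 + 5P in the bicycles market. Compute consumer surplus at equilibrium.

Equilibrium: 372 - 3P = -460 + 5P gives P* = 104, Q* = 60.
Demand choke price (Qd = 0): P = 124.
CS = ½(124 − 104)(60) = 600.

Consumer surplus = 600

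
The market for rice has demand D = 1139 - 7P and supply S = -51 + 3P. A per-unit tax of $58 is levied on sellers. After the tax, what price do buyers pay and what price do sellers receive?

Pre-tax equilibrium: P* = 119, Q* = 306.
Tax on sellers shifts supply to S = -51 + 3(P − 58) = -225 + 3P.
1139 - 7P = -225 + 3P gives buyer price Pb = 136.4; sellers receive Ps = 136.4 − 58 = 78.4.
New quantity: Q = 1139 − 7(136.4) = 184.2.

Buyers pay $136.4, sellers receive $78.4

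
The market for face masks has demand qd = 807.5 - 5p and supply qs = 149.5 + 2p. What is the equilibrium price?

p* = 94

Set qd = qs: 807.5 - 5p = 149.5 + 2p.
658 = 7p, so p* = 94.
q* = 807.5 − 5(94) = 337.5.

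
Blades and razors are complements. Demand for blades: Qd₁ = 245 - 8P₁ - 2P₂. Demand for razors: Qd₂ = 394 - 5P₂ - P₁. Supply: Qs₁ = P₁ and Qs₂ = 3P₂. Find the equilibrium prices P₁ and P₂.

P₁ = 586/35, P₂ = 3301/70

Market 1: 245 - 8P₁ - 2P₂ = P₁ → 9P₁ + 2P₂ = 245.
Market 2: 8P₂ + P₁ = 394.
Eliminating P₂: 8×(1) − 2×(2) gives 70P₁ = 1172, so P₁ = 586/35.
Back-substitute into (2): P₂ = (394 − 1×586/35) / 8 = 3301/70.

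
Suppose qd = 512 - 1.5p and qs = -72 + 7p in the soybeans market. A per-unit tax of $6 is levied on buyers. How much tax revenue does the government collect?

Pre-tax equilibrium: p* = 1168/17, q* = 6952/17.
Tax on buyers shifts demand to qd = 512 − 1.5(p + 6) = 503 - 1.5p.
503 - 1.5p = -72 + 7p gives seller price ps = 1150/17; buyers pay pb = 1150/17 + 6 = 1252/17.
New quantity: q = 512 − 1.5(1252/17) = 6826/17.
Revenue = 6 × 6826/17 = 40956/17.

Tax revenue = 40956/17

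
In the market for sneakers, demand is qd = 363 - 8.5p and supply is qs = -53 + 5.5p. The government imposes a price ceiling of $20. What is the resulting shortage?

Shortage = 136

Equilibrium price would be p* = 208/7, so the ceiling at 20 binds.
At p = 20: qd = 363 − 8.5(20) = 193, qs = -53 + 5.5(20) = 57.
Shortage = 193 − 57 = 136.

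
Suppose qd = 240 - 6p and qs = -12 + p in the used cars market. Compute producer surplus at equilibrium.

Producer surplus = 288

Equilibrium: 240 - 6p = -12 + p gives p* = 36, q* = 24.
Supply starts at p = 12 (where qs = 0).
PS = ½(36 − 12)(24) = 288.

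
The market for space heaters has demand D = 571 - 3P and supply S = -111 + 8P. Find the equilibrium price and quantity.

Set D = S: 571 - 3P = -111 + 8P.
682 = 11P, so P* = 62.
Q* = 571 − 3(62) = 385.

P* = 62, Q* = 385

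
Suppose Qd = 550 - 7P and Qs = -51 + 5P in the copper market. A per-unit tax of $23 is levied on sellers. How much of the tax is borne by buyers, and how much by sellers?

Pre-tax equilibrium: P* = 601/12, Q* = 2393/12.
Tax on sellers shifts supply to Qs = -51 + 5(P − 23) = -166 + 5P.
550 - 7P = -166 + 5P gives buyer price Pb = 179/3; sellers receive Ps = 179/3 − 23 = 110/3.
New quantity: Q = 550 − 7(179/3) = 397/3.
Buyer burden = 179/3 − 601/12 = 115/12; seller burden = 601/12 − 110/3 = 161/12.

Buyers bear 115/12, sellers bear 161/12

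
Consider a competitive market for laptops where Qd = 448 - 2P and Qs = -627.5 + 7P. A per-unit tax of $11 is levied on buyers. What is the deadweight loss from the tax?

Deadweight loss = 847/9

Pre-tax equilibrium: P* = 119.5, Q* = 209.
Tax on buyers shifts demand to Qd = 448 − 2(P + 11) = 426 - 2P.
426 - 2P = -627.5 + 7P gives seller price Ps = 2107/18; buyers pay Pb = 2107/18 + 11 = 2305/18.
New quantity: Q = 448 − 2(2305/18) = 1727/9.
DWL = ½ × 11 × (209 − 1727/9) = 847/9.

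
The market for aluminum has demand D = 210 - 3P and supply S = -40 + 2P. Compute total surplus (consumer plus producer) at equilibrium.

Equilibrium: 210 - 3P = -40 + 2P gives P* = 50, Q* = 60.
Demand choke price: P = 70; supply starts at P = 20.
CS = ½(70 − 50)(60) = 600; PS = ½(50 − 20)(60) = 900.

Total surplus = 1500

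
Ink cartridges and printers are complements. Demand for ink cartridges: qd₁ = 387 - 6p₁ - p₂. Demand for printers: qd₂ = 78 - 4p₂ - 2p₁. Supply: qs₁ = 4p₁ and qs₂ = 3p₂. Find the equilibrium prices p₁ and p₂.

Market 1: 387 - 6p₁ - p₂ = 4p₁ → 10p₁ + p₂ = 387.
Market 2: 7p₂ + 2p₁ = 78.
Eliminating p₂: 7×(1) − 1×(2) gives 68p₁ = 2631, so p₁ = 2631/68.
Back-substitute into (2): p₂ = (78 − 2×2631/68) / 7 = 3/34.

p₁ = 2631/68, p₂ = 3/34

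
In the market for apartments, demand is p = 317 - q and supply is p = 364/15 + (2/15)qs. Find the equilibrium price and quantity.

Set the two price expressions equal: 317 - q = 364/15 + (2/15)q.
4391/15 = (17/15)q, so q* = 4391/17.
p* = 317 − (1)(4391/17) = 998/17.

p* = 998/17, q* = 4391/17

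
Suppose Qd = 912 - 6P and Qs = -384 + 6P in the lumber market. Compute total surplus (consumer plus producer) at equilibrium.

Equilibrium: 912 - 6P = -384 + 6P gives P* = 108, Q* = 264.
Demand choke price: P = 152; supply starts at P = 64.
CS = ½(152 − 108)(264) = 5808; PS = ½(108 − 64)(264) = 5808.

Total surplus = 11616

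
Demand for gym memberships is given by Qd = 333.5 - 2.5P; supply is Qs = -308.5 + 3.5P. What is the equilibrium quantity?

Set Qd = Qs: 333.5 - 2.5P = -308.5 + 3.5P.
642 = 6P, so P* = 107.
Q* = 333.5 − 2.5(107) = 66.

Q* = 66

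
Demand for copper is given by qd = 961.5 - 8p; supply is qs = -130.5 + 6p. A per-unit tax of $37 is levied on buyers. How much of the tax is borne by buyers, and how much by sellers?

Buyers bear 111/7, sellers bear 148/7

Pre-tax equilibrium: p* = 78, q* = 337.5.
Tax on buyers shifts demand to qd = 961.5 − 8(p + 37) = 665.5 - 8p.
665.5 - 8p = -130.5 + 6p gives seller price ps = 398/7; buyers pay pb = 398/7 + 37 = 657/7.
New quantity: q = 961.5 − 8(657/7) = 2949/14.
Buyer burden = 657/7 − 78 = 111/7; seller burden = 78 − 398/7 = 148/7.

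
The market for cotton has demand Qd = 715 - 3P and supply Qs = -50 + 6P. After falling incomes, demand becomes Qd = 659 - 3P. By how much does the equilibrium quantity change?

ΔQ = -112/3

Original equilibrium: P* = 85, Q* = 460.
New equilibrium: 659 - 3P = -50 + 6P, so 709 = 9P and P' = 709/9; Q' = 659 − 3(709/9) = 1268/3.
Change in quantity: 1268/3 − 460 = -112/3.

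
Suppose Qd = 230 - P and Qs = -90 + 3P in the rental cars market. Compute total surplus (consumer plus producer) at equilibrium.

Total surplus = 15000

Equilibrium: 230 - P = -90 + 3P gives P* = 80, Q* = 150.
Demand choke price: P = 230; supply starts at P = 30.
CS = ½(230 − 80)(150) = 11250; PS = ½(80 − 30)(150) = 3750.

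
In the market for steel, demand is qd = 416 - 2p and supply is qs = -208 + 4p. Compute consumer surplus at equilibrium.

Consumer surplus = 10816

Equilibrium: 416 - 2p = -208 + 4p gives p* = 104, q* = 208.
Demand choke price (qd = 0): p = 208.
CS = ½(208 − 104)(208) = 10816.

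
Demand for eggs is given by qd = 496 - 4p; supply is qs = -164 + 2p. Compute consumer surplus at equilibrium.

Equilibrium: 496 - 4p = -164 + 2p gives p* = 110, q* = 56.
Demand choke price (qd = 0): p = 124.
CS = ½(124 − 110)(56) = 392.

Consumer surplus = 392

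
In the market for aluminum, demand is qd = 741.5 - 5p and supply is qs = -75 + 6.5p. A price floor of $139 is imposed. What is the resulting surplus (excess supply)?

Equilibrium price would be p* = 71, so the floor at 139 binds.
At p = 139: qd = 46.5, qs = 828.5.
Surplus = 828.5 − 46.5 = 782.

Surplus = 782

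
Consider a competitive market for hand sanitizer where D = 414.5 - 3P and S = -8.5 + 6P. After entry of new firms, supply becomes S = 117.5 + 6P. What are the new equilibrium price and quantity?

Original equilibrium: P* = 47, Q* = 273.5.
New equilibrium: 414.5 - 3P = 117.5 + 6P, so 297 = 9P and P' = 33; Q' = 414.5 − 3(33) = 315.5.

P' = 33, Q' = 315.5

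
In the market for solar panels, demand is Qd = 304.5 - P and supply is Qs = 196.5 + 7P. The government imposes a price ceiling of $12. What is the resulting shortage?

Shortage = 12

Equilibrium price would be P* = 13.5, so the ceiling at 12 binds.
At P = 12: Qd = 304.5 − 1(12) = 292.5, Qs = 196.5 + 7(12) = 280.5.
Shortage = 292.5 − 280.5 = 12.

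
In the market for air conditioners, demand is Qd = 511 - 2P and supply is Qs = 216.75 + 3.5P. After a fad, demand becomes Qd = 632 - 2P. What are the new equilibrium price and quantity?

Original equilibrium: P* = 53.5, Q* = 404.
New equilibrium: 632 - 2P = 216.75 + 3.5P, so 415.25 = 5.5P and P' = 75.5; Q' = 632 − 2(75.5) = 481.

P' = 75.5, Q' = 481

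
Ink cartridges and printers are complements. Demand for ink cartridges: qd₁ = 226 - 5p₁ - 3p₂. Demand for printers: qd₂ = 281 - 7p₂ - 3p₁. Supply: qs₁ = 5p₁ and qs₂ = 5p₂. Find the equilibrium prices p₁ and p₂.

Market 1: 226 - 5p₁ - 3p₂ = 5p₁ → 10p₁ + 3p₂ = 226.
Market 2: 12p₂ + 3p₁ = 281.
Eliminating p₂: 12×(1) − 3×(2) gives 111p₁ = 1869, so p₁ = 623/37.
Back-substitute into (2): p₂ = (281 − 3×623/37) / 12 = 2132/111.

p₁ = 623/37, p₂ = 2132/111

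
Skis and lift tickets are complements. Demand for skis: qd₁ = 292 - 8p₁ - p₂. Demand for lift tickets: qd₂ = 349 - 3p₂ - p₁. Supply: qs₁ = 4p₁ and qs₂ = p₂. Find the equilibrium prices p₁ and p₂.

Market 1: 292 - 8p₁ - p₂ = 4p₁ → 12p₁ + p₂ = 292.
Market 2: 4p₂ + p₁ = 349.
Eliminating p₂: 4×(1) − 1×(2) gives 47p₁ = 819, so p₁ = 819/47.
Back-substitute into (2): p₂ = (349 − 1×819/47) / 4 = 3896/47.

p₁ = 819/47, p₂ = 3896/47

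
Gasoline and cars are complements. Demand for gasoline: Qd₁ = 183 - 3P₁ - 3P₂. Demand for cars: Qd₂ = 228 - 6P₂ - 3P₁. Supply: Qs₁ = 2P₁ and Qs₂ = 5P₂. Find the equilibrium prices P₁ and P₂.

Market 1: 183 - 3P₁ - 3P₂ = 2P₁ → 5P₁ + 3P₂ = 183.
Market 2: 11P₂ + 3P₁ = 228.
Eliminating P₂: 11×(1) − 3×(2) gives 46P₁ = 1329, so P₁ = 1329/46.
Back-substitute into (2): P₂ = (228 − 3×1329/46) / 11 = 591/46.

P₁ = 1329/46, P₂ = 591/46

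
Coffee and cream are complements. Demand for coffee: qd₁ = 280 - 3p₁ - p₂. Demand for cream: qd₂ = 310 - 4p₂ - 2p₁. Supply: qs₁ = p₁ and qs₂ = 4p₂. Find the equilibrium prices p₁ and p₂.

Market 1: 280 - 3p₁ - p₂ = p₁ → 4p₁ + p₂ = 280.
Market 2: 8p₂ + 2p₁ = 310.
Eliminating p₂: 8×(1) − 1×(2) gives 30p₁ = 1930, so p₁ = 193/3.
Back-substitute into (2): p₂ = (310 − 2×193/3) / 8 = 68/3.

p₁ = 193/3, p₂ = 68/3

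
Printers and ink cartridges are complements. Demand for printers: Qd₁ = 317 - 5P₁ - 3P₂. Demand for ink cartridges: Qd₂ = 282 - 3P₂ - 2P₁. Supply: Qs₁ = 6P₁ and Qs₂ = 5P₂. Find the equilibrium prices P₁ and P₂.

P₁ = 845/41, P₂ = 1234/41

Market 1: 317 - 5P₁ - 3P₂ = 6P₁ → 11P₁ + 3P₂ = 317.
Market 2: 8P₂ + 2P₁ = 282.
Eliminating P₂: 8×(1) − 3×(2) gives 82P₁ = 1690, so P₁ = 845/41.
Back-substitute into (2): P₂ = (282 − 2×845/41) / 8 = 1234/41.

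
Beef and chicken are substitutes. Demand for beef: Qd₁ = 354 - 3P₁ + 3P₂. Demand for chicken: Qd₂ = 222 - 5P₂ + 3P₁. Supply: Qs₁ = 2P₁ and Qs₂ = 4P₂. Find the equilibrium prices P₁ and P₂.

Market 1: 354 - 3P₁ + 3P₂ = 2P₁ → 5P₁ - 3P₂ = 354.
Market 2: 9P₂ - 3P₁ = 222.
Eliminating P₂: 9×(1) + 3×(2) gives 36P₁ = 3852, so P₁ = 107.
Back-substitute into (2): P₂ = (222 + 3×107) / 9 = 181/3.

P₁ = 107, P₂ = 181/3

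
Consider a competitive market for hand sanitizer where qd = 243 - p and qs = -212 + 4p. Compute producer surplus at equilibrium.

Equilibrium: 243 - p = -212 + 4p gives p* = 91, q* = 152.
Supply starts at p = 53 (where qs = 0).
PS = ½(91 − 53)(152) = 2888.

Producer surplus = 2888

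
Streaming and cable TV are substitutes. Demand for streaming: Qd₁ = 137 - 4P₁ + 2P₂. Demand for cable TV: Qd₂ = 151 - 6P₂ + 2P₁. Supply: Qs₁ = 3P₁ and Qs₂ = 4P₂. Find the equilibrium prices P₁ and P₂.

Market 1: 137 - 4P₁ + 2P₂ = 3P₁ → 7P₁ - 2P₂ = 137.
Market 2: 10P₂ - 2P₁ = 151.
Eliminating P₂: 10×(1) + 2×(2) gives 66P₁ = 1672, so P₁ = 76/3.
Back-substitute into (2): P₂ = (151 + 2×76/3) / 10 = 121/6.

P₁ = 76/3, P₂ = 121/6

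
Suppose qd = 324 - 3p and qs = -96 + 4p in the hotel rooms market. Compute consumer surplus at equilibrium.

Consumer surplus = 3456

Equilibrium: 324 - 3p = -96 + 4p gives p* = 60, q* = 144.
Demand choke price (qd = 0): p = 108.
CS = ½(108 − 60)(144) = 3456.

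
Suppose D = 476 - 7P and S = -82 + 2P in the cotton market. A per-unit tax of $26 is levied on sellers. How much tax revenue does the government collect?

Pre-tax equilibrium: P* = 62, Q* = 42.
Tax on sellers shifts supply to S = -82 + 2(P − 26) = -134 + 2P.
476 - 7P = -134 + 2P gives buyer price Pb = 610/9; sellers receive Ps = 610/9 − 26 = 376/9.
New quantity: Q = 476 − 7(610/9) = 14/9.
Revenue = 26 × 14/9 = 364/9.

Tax revenue = 364/9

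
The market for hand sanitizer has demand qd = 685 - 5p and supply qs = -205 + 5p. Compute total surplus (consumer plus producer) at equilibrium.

Equilibrium: 685 - 5p = -205 + 5p gives p* = 89, q* = 240.
Demand choke price: p = 137; supply starts at p = 41.
CS = ½(137 − 89)(240) = 5760; PS = ½(89 − 41)(240) = 5760.

Total surplus = 11520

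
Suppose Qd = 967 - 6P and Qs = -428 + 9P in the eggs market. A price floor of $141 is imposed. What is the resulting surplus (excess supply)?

Surplus = 720

Equilibrium price would be P* = 93, so the floor at 141 binds.
At P = 141: Qd = 121, Qs = 841.
Surplus = 841 − 121 = 720.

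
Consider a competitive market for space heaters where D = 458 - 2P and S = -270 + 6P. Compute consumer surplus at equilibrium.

Equilibrium: 458 - 2P = -270 + 6P gives P* = 91, Q* = 276.
Demand choke price (D = 0): P = 229.
CS = ½(229 − 91)(276) = 19044.

Consumer surplus = 19044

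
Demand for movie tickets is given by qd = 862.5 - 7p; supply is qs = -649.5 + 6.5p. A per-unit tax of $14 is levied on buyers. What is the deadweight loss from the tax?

Deadweight loss = 8918/27

Pre-tax equilibrium: p* = 112, q* = 78.5.
Tax on buyers shifts demand to qd = 862.5 − 7(p + 14) = 764.5 - 7p.
764.5 - 7p = -649.5 + 6.5p gives seller price ps = 2828/27; buyers pay pb = 2828/27 + 14 = 3206/27.
New quantity: q = 862.5 − 7(3206/27) = 1691/54.
DWL = ½ × 14 × (78.5 − 1691/54) = 8918/27.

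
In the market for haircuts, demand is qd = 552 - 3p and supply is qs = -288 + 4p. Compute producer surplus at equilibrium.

Producer surplus = 4608

Equilibrium: 552 - 3p = -288 + 4p gives p* = 120, q* = 192.
Supply starts at p = 72 (where qs = 0).
PS = ½(120 − 72)(192) = 4608.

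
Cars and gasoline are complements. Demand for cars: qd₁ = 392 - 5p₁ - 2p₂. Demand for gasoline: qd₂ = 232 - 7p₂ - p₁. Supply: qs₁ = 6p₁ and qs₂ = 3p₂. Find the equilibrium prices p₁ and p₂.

Market 1: 392 - 5p₁ - 2p₂ = 6p₁ → 11p₁ + 2p₂ = 392.
Market 2: 10p₂ + p₁ = 232.
Eliminating p₂: 10×(1) − 2×(2) gives 108p₁ = 3456, so p₁ = 32.
Back-substitute into (2): p₂ = (232 − 1×32) / 10 = 20.

p₁ = 32, p₂ = 20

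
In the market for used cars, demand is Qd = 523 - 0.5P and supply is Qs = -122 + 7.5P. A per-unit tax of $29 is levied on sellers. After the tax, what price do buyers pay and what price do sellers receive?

Pre-tax equilibrium: P* = 80.625, Q* = 482.6875.
Tax on sellers shifts supply to Qs = -122 + 7.5(P − 29) = -339.5 + 7.5P.
523 - 0.5P = -339.5 + 7.5P gives buyer price Pb = 107.8125; sellers receive Ps = 107.8125 − 29 = 78.8125.
New quantity: Q = 523 − 0.5(107.8125) = 469.09375.

Buyers pay $107.8125, sellers receive $78.8125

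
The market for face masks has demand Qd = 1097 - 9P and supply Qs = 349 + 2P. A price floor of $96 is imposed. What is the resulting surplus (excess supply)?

Equilibrium price would be P* = 68, so the floor at 96 binds.
At P = 96: Qd = 233, Qs = 541.
Surplus = 541 − 233 = 308.

Surplus = 308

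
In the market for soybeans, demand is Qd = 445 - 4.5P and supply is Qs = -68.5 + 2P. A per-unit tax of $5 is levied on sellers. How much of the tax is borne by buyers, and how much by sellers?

Buyers bear 20/13, sellers bear 45/13

Pre-tax equilibrium: P* = 79, Q* = 89.5.
Tax on sellers shifts supply to Qs = -68.5 + 2(P − 5) = -78.5 + 2P.
445 - 4.5P = -78.5 + 2P gives buyer price Pb = 1047/13; sellers receive Ps = 1047/13 − 5 = 982/13.
New quantity: Q = 445 − 4.5(1047/13) = 2147/26.
Buyer burden = 1047/13 − 79 = 20/13; seller burden = 79 − 982/13 = 45/13.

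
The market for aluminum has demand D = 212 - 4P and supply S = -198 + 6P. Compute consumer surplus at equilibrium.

Equilibrium: 212 - 4P = -198 + 6P gives P* = 41, Q* = 48.
Demand choke price (D = 0): P = 53.
CS = ½(53 − 41)(48) = 288.

Consumer surplus = 288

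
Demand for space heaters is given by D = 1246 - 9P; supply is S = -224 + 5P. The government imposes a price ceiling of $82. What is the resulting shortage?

Equilibrium price would be P* = 105, so the ceiling at 82 binds.
At P = 82: D = 1246 − 9(82) = 508, S = -224 + 5(82) = 186.
Shortage = 508 − 186 = 322.

Shortage = 322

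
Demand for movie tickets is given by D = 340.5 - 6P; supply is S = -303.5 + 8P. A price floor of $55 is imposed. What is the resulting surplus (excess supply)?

Surplus = 126

Equilibrium price would be P* = 46, so the floor at 55 binds.
At P = 55: D = 10.5, S = 136.5.
Surplus = 136.5 − 10.5 = 126.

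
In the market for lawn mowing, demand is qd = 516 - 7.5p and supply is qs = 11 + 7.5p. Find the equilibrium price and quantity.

p* = 101/3, q* = 263.5

Set qd = qs: 516 - 7.5p = 11 + 7.5p.
505 = 15p, so p* = 101/3.
q* = 516 − 7.5(101/3) = 263.5.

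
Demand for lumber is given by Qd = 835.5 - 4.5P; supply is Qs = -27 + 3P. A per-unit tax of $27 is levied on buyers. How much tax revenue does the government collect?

Pre-tax equilibrium: P* = 115, Q* = 318.
Tax on buyers shifts demand to Qd = 835.5 − 4.5(P + 27) = 714 - 4.5P.
714 - 4.5P = -27 + 3P gives seller price Ps = 98.8; buyers pay Pb = 98.8 + 27 = 125.8.
New quantity: Q = 835.5 − 4.5(125.8) = 269.4.
Revenue = 27 × 269.4 = 7273.8.

Tax revenue = 7273.8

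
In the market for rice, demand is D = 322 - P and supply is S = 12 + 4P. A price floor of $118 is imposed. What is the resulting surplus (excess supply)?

Surplus = 280

Equilibrium price would be P* = 62, so the floor at 118 binds.
At P = 118: D = 204, S = 484.
Surplus = 484 − 204 = 280.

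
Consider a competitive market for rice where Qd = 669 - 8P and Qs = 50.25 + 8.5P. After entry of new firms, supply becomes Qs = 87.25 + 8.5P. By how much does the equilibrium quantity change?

ΔQ = 592/33

Original equilibrium: P* = 37.5, Q* = 369.
New equilibrium: 669 - 8P = 87.25 + 8.5P, so 581.75 = 16.5P and P' = 2327/66; Q' = 669 − 8(2327/66) = 12769/33.
Change in quantity: 12769/33 − 369 = 592/33.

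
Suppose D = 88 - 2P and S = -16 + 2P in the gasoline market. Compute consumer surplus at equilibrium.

Consumer surplus = 324

Equilibrium: 88 - 2P = -16 + 2P gives P* = 26, Q* = 36.
Demand choke price (D = 0): P = 44.
CS = ½(44 − 26)(36) = 324.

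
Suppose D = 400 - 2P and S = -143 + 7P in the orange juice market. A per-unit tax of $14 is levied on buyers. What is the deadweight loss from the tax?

Pre-tax equilibrium: P* = 181/3, Q* = 838/3.
Tax on buyers shifts demand to D = 400 − 2(P + 14) = 372 - 2P.
372 - 2P = -143 + 7P gives seller price Ps = 515/9; buyers pay Pb = 515/9 + 14 = 641/9.
New quantity: Q = 400 − 2(641/9) = 2318/9.
DWL = ½ × 14 × (838/3 − 2318/9) = 1372/9.

Deadweight loss = 1372/9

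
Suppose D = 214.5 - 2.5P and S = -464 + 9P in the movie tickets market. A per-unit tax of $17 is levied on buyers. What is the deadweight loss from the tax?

Deadweight loss = 13005/46

Pre-tax equilibrium: P* = 59, Q* = 67.
Tax on buyers shifts demand to D = 214.5 − 2.5(P + 17) = 172 - 2.5P.
172 - 2.5P = -464 + 9P gives seller price Ps = 1272/23; buyers pay Pb = 1272/23 + 17 = 1663/23.
New quantity: Q = 214.5 − 2.5(1663/23) = 776/23.
DWL = ½ × 17 × (67 − 776/23) = 13005/46.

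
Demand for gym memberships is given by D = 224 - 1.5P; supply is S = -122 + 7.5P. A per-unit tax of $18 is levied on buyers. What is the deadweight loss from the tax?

Deadweight loss = 202.5

Pre-tax equilibrium: P* = 346/9, Q* = 499/3.
Tax on buyers shifts demand to D = 224 − 1.5(P + 18) = 197 - 1.5P.
197 - 1.5P = -122 + 7.5P gives seller price Ps = 319/9; buyers pay Pb = 319/9 + 18 = 481/9.
New quantity: Q = 224 − 1.5(481/9) = 863/6.
DWL = ½ × 18 × (499/3 − 863/6) = 202.5.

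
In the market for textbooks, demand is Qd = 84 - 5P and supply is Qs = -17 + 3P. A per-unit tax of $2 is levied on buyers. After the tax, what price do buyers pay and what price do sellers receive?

Pre-tax equilibrium: P* = 12.625, Q* = 20.875.
Tax on buyers shifts demand to Qd = 84 − 5(P + 2) = 74 - 5P.
74 - 5P = -17 + 3P gives seller price Ps = 11.375; buyers pay Pb = 11.375 + 2 = 13.375.
New quantity: Q = 84 − 5(13.375) = 17.125.

Buyers pay $13.375, sellers receive $11.375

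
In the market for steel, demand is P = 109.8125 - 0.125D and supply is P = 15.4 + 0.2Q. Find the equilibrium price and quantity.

Set the two price expressions equal: 109.8125 - 0.125Q = 15.4 + 0.2Q.
94.4125 = 0.325Q, so Q* = 290.5.
P* = 109.8125 − (0.125)(290.5) = 73.5.

P* = 73.5, Q* = 290.5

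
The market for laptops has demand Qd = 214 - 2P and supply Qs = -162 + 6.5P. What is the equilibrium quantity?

Q* = 2134/17

Set Qd = Qs: 214 - 2P = -162 + 6.5P.
376 = 8.5P, so P* = 752/17.
Q* = 214 − 2(752/17) = 2134/17.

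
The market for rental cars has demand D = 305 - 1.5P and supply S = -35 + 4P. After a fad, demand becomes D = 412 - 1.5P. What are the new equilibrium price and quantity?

Original equilibrium: P* = 680/11, Q* = 2335/11.
New equilibrium: 412 - 1.5P = -35 + 4P, so 447 = 5.5P and P' = 894/11; Q' = 412 − 1.5(894/11) = 3191/11.

P' = 894/11, Q' = 3191/11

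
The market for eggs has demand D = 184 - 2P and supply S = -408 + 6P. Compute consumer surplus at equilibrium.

Equilibrium: 184 - 2P = -408 + 6P gives P* = 74, Q* = 36.
Demand choke price (D = 0): P = 92.
CS = ½(92 − 74)(36) = 324.

Consumer surplus = 324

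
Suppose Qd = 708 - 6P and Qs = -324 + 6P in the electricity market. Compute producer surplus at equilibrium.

Producer surplus = 3072

Equilibrium: 708 - 6P = -324 + 6P gives P* = 86, Q* = 192.
Supply starts at P = 54 (where Qs = 0).
PS = ½(86 − 54)(192) = 3072.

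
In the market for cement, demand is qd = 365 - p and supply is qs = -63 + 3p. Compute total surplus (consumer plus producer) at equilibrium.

Equilibrium: 365 - p = -63 + 3p gives p* = 107, q* = 258.
Demand choke price: p = 365; supply starts at p = 21.
CS = ½(365 − 107)(258) = 33282; PS = ½(107 − 21)(258) = 11094.

Total surplus = 44376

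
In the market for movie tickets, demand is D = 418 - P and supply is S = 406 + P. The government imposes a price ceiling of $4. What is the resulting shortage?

Equilibrium price would be P* = 6, so the ceiling at 4 binds.
At P = 4: D = 418 − 1(4) = 414, S = 406 + 1(4) = 410.
Shortage = 414 − 410 = 4.

Shortage = 4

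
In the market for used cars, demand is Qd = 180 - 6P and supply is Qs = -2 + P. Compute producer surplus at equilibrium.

Equilibrium: 180 - 6P = -2 + P gives P* = 26, Q* = 24.
Supply starts at P = 2 (where Qs = 0).
PS = ½(26 − 2)(24) = 288.

Producer surplus = 288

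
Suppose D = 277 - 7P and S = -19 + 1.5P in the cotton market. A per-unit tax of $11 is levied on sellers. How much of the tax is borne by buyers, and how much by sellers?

Buyers bear 33/17, sellers bear 154/17

Pre-tax equilibrium: P* = 592/17, Q* = 565/17.
Tax on sellers shifts supply to S = -19 + 1.5(P − 11) = -35.5 + 1.5P.
277 - 7P = -35.5 + 1.5P gives buyer price Pb = 625/17; sellers receive Ps = 625/17 − 11 = 438/17.
New quantity: Q = 277 − 7(625/17) = 334/17.
Buyer burden = 625/17 − 592/17 = 33/17; seller burden = 592/17 − 438/17 = 154/17.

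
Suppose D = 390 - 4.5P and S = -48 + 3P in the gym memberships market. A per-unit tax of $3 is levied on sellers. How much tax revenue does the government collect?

Pre-tax equilibrium: P* = 58.4, Q* = 127.2.
Tax on sellers shifts supply to S = -48 + 3(P − 3) = -57 + 3P.
390 - 4.5P = -57 + 3P gives buyer price Pb = 59.6; sellers receive Ps = 59.6 − 3 = 56.6.
New quantity: Q = 390 − 4.5(59.6) = 121.8.
Revenue = 3 × 121.8 = 365.4.

Tax revenue = 365.4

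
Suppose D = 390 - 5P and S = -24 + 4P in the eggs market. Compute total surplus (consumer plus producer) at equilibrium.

Total surplus = 5760

Equilibrium: 390 - 5P = -24 + 4P gives P* = 46, Q* = 160.
Demand choke price: P = 78; supply starts at P = 6.
CS = ½(78 − 46)(160) = 2560; PS = ½(46 − 6)(160) = 3200.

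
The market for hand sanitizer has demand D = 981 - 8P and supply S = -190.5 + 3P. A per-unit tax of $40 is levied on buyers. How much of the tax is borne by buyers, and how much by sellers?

Buyers bear 120/11, sellers bear 320/11

Pre-tax equilibrium: P* = 106.5, Q* = 129.
Tax on buyers shifts demand to D = 981 − 8(P + 40) = 661 - 8P.
661 - 8P = -190.5 + 3P gives seller price Ps = 1703/22; buyers pay Pb = 1703/22 + 40 = 2583/22.
New quantity: Q = 981 − 8(2583/22) = 459/11.
Buyer burden = 2583/22 − 106.5 = 120/11; seller burden = 106.5 − 1703/22 = 320/11.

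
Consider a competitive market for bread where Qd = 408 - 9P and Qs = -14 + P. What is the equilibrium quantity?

Q* = 28.2

Set Qd = Qs: 408 - 9P = -14 + P.
422 = 10P, so P* = 42.2.
Q* = 408 − 9(42.2) = 28.2.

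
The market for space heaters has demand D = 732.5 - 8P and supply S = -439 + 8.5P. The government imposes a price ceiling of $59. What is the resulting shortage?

Equilibrium price would be P* = 71, so the ceiling at 59 binds.
At P = 59: D = 732.5 − 8(59) = 260.5, S = -439 + 8.5(59) = 62.5.
Shortage = 260.5 − 62.5 = 198.

Shortage = 198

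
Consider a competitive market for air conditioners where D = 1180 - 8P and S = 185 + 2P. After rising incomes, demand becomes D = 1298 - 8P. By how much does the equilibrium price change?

Original equilibrium: P* = 99.5, Q* = 384.
New equilibrium: 1298 - 8P = 185 + 2P, so 1113 = 10P and P' = 111.3; Q' = 1298 − 8(111.3) = 407.6.
Change in price: 111.3 − 99.5 = 11.8.

ΔP = 11.8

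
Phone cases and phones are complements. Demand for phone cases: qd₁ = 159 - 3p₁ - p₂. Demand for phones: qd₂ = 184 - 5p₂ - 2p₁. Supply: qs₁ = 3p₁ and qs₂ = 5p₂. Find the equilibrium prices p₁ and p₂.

p₁ = 703/29, p₂ = 393/29

Market 1: 159 - 3p₁ - p₂ = 3p₁ → 6p₁ + p₂ = 159.
Market 2: 10p₂ + 2p₁ = 184.
Eliminating p₂: 10×(1) − 1×(2) gives 58p₁ = 1406, so p₁ = 703/29.
Back-substitute into (2): p₂ = (184 − 2×703/29) / 10 = 393/29.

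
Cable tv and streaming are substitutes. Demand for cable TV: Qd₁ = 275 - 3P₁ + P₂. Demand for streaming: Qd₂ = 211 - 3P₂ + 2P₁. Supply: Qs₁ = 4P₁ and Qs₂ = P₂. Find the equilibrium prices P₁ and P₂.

Market 1: 275 - 3P₁ + P₂ = 4P₁ → 7P₁ - P₂ = 275.
Market 2: 4P₂ - 2P₁ = 211.
Eliminating P₂: 4×(1) + 1×(2) gives 26P₁ = 1311, so P₁ = 1311/26.
Back-substitute into (2): P₂ = (211 + 2×1311/26) / 4 = 2027/26.

P₁ = 1311/26, P₂ = 2027/26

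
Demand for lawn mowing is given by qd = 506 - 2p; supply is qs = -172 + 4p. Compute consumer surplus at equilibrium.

Consumer surplus = 19600

Equilibrium: 506 - 2p = -172 + 4p gives p* = 113, q* = 280.
Demand choke price (qd = 0): p = 253.
CS = ½(253 − 113)(280) = 19600.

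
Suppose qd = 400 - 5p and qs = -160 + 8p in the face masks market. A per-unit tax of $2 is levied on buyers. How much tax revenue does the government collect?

Pre-tax equilibrium: p* = 560/13, q* = 2400/13.
Tax on buyers shifts demand to qd = 400 − 5(p + 2) = 390 - 5p.
390 - 5p = -160 + 8p gives seller price ps = 550/13; buyers pay pb = 550/13 + 2 = 576/13.
New quantity: q = 400 − 5(576/13) = 2320/13.
Revenue = 2 × 2320/13 = 4640/13.

Tax revenue = 4640/13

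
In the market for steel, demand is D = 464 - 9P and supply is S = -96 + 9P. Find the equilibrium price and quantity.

P* = 280/9, Q* = 184

Set D = S: 464 - 9P = -96 + 9P.
560 = 18P, so P* = 280/9.
Q* = 464 − 9(280/9) = 184.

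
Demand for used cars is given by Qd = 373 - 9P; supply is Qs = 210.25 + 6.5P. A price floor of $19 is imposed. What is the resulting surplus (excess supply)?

Surplus = 131.75

Equilibrium price would be P* = 10.5, so the floor at 19 binds.
At P = 19: Qd = 202, Qs = 333.75.
Surplus = 333.75 − 202 = 131.75.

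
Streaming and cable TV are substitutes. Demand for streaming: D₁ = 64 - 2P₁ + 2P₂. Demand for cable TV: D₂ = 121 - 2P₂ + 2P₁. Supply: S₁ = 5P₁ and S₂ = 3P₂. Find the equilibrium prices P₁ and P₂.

P₁ = 562/31, P₂ = 975/31

Market 1: 64 - 2P₁ + 2P₂ = 5P₁ → 7P₁ - 2P₂ = 64.
Market 2: 5P₂ - 2P₁ = 121.
Eliminating P₂: 5×(1) + 2×(2) gives 31P₁ = 562, so P₁ = 562/31.
Back-substitute into (2): P₂ = (121 + 2×562/31) / 5 = 975/31.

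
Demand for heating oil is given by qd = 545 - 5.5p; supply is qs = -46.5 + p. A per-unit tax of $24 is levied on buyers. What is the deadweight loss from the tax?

Deadweight loss = 3168/13

Pre-tax equilibrium: p* = 91, q* = 44.5.
Tax on buyers shifts demand to qd = 545 − 5.5(p + 24) = 413 - 5.5p.
413 - 5.5p = -46.5 + p gives seller price ps = 919/13; buyers pay pb = 919/13 + 24 = 1231/13.
New quantity: q = 545 − 5.5(1231/13) = 629/26.
DWL = ½ × 24 × (44.5 − 629/26) = 3168/13.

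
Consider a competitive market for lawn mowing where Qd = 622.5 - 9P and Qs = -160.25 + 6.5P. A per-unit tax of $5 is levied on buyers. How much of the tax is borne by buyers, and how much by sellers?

Pre-tax equilibrium: P* = 50.5, Q* = 168.
Tax on buyers shifts demand to Qd = 622.5 − 9(P + 5) = 577.5 - 9P.
577.5 - 9P = -160.25 + 6.5P gives seller price Ps = 2951/62; buyers pay Pb = 2951/62 + 5 = 3261/62.
New quantity: Q = 622.5 − 9(3261/62) = 4623/31.
Buyer burden = 3261/62 − 50.5 = 65/31; seller burden = 50.5 − 2951/62 = 90/31.

Buyers bear 65/31, sellers bear 90/31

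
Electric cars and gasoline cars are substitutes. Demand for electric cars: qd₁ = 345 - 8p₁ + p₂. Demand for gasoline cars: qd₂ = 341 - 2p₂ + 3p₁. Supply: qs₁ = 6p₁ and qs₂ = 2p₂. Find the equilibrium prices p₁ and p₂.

p₁ = 1721/53, p₂ = 5809/53

Market 1: 345 - 8p₁ + p₂ = 6p₁ → 14p₁ - p₂ = 345.
Market 2: 4p₂ - 3p₁ = 341.
Eliminating p₂: 4×(1) + 1×(2) gives 53p₁ = 1721, so p₁ = 1721/53.
Back-substitute into (2): p₂ = (341 + 3×1721/53) / 4 = 5809/53.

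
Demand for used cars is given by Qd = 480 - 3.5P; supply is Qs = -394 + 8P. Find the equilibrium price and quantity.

P* = 76, Q* = 214

Set Qd = Qs: 480 - 3.5P = -394 + 8P.
874 = 11.5P, so P* = 76.
Q* = 480 − 3.5(76) = 214.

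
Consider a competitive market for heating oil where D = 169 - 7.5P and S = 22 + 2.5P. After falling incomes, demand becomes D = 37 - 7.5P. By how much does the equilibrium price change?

Original equilibrium: P* = 14.7, Q* = 58.75.
New equilibrium: 37 - 7.5P = 22 + 2.5P, so 15 = 10P and P' = 1.5; Q' = 37 − 7.5(1.5) = 25.75.
Change in price: 1.5 − 14.7 = -13.2.

ΔP = -13.2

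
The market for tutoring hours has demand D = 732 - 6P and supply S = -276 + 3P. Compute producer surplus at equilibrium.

Producer surplus = 600

Equilibrium: 732 - 6P = -276 + 3P gives P* = 112, Q* = 60.
Supply starts at P = 92 (where S = 0).
PS = ½(112 − 92)(60) = 600.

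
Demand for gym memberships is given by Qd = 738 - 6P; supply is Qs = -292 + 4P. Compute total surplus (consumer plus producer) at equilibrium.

Total surplus = 3000

Equilibrium: 738 - 6P = -292 + 4P gives P* = 103, Q* = 120.
Demand choke price: P = 123; supply starts at P = 73.
CS = ½(123 − 103)(120) = 1200; PS = ½(103 − 73)(120) = 1800.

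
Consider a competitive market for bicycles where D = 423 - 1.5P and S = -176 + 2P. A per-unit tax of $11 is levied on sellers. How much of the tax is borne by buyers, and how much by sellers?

Pre-tax equilibrium: P* = 1198/7, Q* = 1164/7.
Tax on sellers shifts supply to S = -176 + 2(P − 11) = -198 + 2P.
423 - 1.5P = -198 + 2P gives buyer price Pb = 1242/7; sellers receive Ps = 1242/7 − 11 = 1165/7.
New quantity: Q = 423 − 1.5(1242/7) = 1098/7.
Buyer burden = 1242/7 − 1198/7 = 44/7; seller burden = 1198/7 − 1165/7 = 33/7.

Buyers bear 44/7, sellers bear 33/7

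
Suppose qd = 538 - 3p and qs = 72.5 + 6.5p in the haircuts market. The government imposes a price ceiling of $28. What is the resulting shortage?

Shortage = 199.5

Equilibrium price would be p* = 49, so the ceiling at 28 binds.
At p = 28: qd = 538 − 3(28) = 454, qs = 72.5 + 6.5(28) = 254.5.
Shortage = 454 − 254.5 = 199.5.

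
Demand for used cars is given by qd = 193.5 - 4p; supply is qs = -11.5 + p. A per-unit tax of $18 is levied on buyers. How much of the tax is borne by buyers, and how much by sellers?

Pre-tax equilibrium: p* = 41, q* = 29.5.
Tax on buyers shifts demand to qd = 193.5 − 4(p + 18) = 121.5 - 4p.
121.5 - 4p = -11.5 + p gives seller price ps = 26.6; buyers pay pb = 26.6 + 18 = 44.6.
New quantity: q = 193.5 − 4(44.6) = 15.1.
Buyer burden = 44.6 − 41 = 3.6; seller burden = 41 − 26.6 = 14.4.

Buyers bear $3.6, sellers bear $14.4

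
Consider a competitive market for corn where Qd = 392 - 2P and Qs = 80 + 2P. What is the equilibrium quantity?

Set Qd = Qs: 392 - 2P = 80 + 2P.
312 = 4P, so P* = 78.
Q* = 392 − 2(78) = 236.

Q* = 236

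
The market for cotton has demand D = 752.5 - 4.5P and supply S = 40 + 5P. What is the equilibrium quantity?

Set D = S: 752.5 - 4.5P = 40 + 5P.
712.5 = 9.5P, so P* = 75.
Q* = 752.5 − 4.5(75) = 415.

Q* = 415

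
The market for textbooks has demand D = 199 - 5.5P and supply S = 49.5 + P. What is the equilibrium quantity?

Q* = 72.5

Set D = S: 199 - 5.5P = 49.5 + P.
149.5 = 6.5P, so P* = 23.
Q* = 199 − 5.5(23) = 72.5.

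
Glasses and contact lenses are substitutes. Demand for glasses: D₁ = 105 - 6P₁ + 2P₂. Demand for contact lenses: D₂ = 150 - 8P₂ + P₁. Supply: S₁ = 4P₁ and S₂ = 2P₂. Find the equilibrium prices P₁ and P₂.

P₁ = 675/49, P₂ = 1605/98

Market 1: 105 - 6P₁ + 2P₂ = 4P₁ → 10P₁ - 2P₂ = 105.
Market 2: 10P₂ - P₁ = 150.
Eliminating P₂: 10×(1) + 2×(2) gives 98P₁ = 1350, so P₁ = 675/49.
Back-substitute into (2): P₂ = (150 + 1×675/49) / 10 = 1605/98.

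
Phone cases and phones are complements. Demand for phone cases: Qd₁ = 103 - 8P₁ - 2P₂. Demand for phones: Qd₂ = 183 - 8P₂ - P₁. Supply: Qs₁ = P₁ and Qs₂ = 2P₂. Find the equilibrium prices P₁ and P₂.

P₁ = 83/11, P₂ = 193/11

Market 1: 103 - 8P₁ - 2P₂ = P₁ → 9P₁ + 2P₂ = 103.
Market 2: 10P₂ + P₁ = 183.
Eliminating P₂: 10×(1) − 2×(2) gives 88P₁ = 664, so P₁ = 83/11.
Back-substitute into (2): P₂ = (183 − 1×83/11) / 10 = 193/11.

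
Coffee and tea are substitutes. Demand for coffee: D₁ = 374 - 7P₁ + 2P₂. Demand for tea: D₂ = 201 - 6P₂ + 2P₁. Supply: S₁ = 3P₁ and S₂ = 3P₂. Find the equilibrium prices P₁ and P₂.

P₁ = 1884/43, P₂ = 1379/43

Market 1: 374 - 7P₁ + 2P₂ = 3P₁ → 10P₁ - 2P₂ = 374.
Market 2: 9P₂ - 2P₁ = 201.
Eliminating P₂: 9×(1) + 2×(2) gives 86P₁ = 3768, so P₁ = 1884/43.
Back-substitute into (2): P₂ = (201 + 2×1884/43) / 9 = 1379/43.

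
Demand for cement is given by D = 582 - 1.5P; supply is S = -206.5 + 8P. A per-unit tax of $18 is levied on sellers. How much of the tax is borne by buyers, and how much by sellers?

Buyers bear 288/19, sellers bear 54/19

Pre-tax equilibrium: P* = 83, Q* = 457.5.
Tax on sellers shifts supply to S = -206.5 + 8(P − 18) = -350.5 + 8P.
582 - 1.5P = -350.5 + 8P gives buyer price Pb = 1865/19; sellers receive Ps = 1865/19 − 18 = 1523/19.
New quantity: Q = 582 − 1.5(1865/19) = 16521/38.
Buyer burden = 1865/19 − 83 = 288/19; seller burden = 83 − 1523/19 = 54/19.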